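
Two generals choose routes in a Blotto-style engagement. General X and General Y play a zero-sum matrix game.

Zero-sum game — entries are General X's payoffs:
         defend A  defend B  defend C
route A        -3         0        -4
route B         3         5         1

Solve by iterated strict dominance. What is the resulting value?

Column defend A is strictly dominated by defend C for General Y (-4<-3, 1<3); eliminate defend A.
Row route A is strictly dominated by row route B (5>0, 1>-4); eliminate route A.
Column defend B is strictly dominated by defend C for General Y (1<5); eliminate defend B.
Only (route B, defend C) remains, with payoff 1.

1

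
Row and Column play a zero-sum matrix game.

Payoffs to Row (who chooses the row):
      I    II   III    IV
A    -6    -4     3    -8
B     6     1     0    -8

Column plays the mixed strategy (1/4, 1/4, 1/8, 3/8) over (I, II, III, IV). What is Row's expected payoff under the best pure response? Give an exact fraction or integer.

A: (-6)·(1/4) + (-4)·(1/4) + (3)·(1/8) + (-8)·(3/8) = -41/8.
B: (6)·(1/4) + (1)·(1/4) + (0)·(1/8) + (-8)·(3/8) = -5/4.
The best pure response is B with expected payoff -5/4.

-5/4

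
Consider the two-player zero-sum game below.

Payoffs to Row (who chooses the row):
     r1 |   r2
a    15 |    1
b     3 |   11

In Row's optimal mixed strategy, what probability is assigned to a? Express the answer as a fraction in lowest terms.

4/11

Row minima are 1 and 3, so Row's maximin is 3; column maxima are 15 and 11, so Column's minimax is 11. These differ, so the equilibrium is in mixed strategies.
Let Row play a with probability p. Column is indifferent when 15p + 3(1−p) = p + 11(1−p), giving p = 4/11.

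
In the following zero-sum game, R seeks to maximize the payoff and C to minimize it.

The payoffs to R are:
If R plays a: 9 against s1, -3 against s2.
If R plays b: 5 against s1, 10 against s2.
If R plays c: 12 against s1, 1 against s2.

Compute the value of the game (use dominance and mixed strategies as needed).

Row a is strictly dominated by row c, so R never plays it.
The remaining 2×2 game on (b, c) × (s1, s2) has no saddle point. Let R play b with probability p; indifference gives 5p + 12(1−p) = 10p + (1−p), so p = 11/16.
Similarly C's optimal q on s1 is 9/16, and the value is 5·(9/16) + (10)·(7/16) = 115/16.

115/16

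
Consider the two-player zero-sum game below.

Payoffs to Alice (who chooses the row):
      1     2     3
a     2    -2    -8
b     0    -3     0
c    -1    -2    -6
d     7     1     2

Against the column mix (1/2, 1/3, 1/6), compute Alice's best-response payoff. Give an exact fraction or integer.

a: (2)·(1/2) + (-2)·(1/3) + (-8)·(1/6) = -1.
b: (0)·(1/2) + (-3)·(1/3) + (0)·(1/6) = -1.
c: (-1)·(1/2) + (-2)·(1/3) + (-6)·(1/6) = -13/6.
d: (7)·(1/2) + (1)·(1/3) + (2)·(1/6) = 25/6.
The best pure response is d with expected payoff 25/6.

25/6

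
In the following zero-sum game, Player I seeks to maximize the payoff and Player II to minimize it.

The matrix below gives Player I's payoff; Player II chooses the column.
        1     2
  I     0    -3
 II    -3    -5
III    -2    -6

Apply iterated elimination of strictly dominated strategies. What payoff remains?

-3

Row III is strictly dominated by row I (0>-2, -3>-6); eliminate III.
Row II is strictly dominated by row I (0>-3, -3>-5); eliminate II.
Column 1 is strictly dominated by 2 for Player II (-3<0); eliminate 1.
Only (I, 2) remains, with payoff -3.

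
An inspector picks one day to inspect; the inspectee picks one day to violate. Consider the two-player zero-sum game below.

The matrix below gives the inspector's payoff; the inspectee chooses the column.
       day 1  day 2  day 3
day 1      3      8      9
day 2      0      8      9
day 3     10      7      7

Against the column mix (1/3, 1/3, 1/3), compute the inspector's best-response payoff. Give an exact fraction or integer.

day 1: (3)·(1/3) + (8)·(1/3) + (9)·(1/3) = 20/3.
day 2: (0)·(1/3) + (8)·(1/3) + (9)·(1/3) = 17/3.
day 3: (10)·(1/3) + (7)·(1/3) + (7)·(1/3) = 8.
The best pure response is day 3 with expected payoff 8.

8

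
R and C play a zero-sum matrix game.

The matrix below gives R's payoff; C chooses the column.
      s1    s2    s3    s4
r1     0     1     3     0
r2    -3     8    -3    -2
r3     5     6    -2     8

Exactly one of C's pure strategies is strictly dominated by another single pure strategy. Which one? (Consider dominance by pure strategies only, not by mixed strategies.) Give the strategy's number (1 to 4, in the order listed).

2

C prefers columns that give R less. Compare s2 with s1: 0 < 1, -3 < 8, 5 < 6.
So s1 strictly dominates s2 for C; s2 is strictly dominated.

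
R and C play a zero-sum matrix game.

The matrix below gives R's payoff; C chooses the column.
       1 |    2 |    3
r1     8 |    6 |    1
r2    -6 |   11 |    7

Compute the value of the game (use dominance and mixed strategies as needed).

31/10

Column 2 is strictly dominated by 3 for C (it gives R more in every row).
The remaining 2×2 game on (r1, r2) × (1, 3) has no saddle point. Let R play r1 with probability p; indifference gives 8p − 6(1−p) = p + 7(1−p), so p = 13/20.
Similarly C's optimal q on 1 is 3/10, and the value is 8·(3/10) + (1)·(7/10) = 31/10.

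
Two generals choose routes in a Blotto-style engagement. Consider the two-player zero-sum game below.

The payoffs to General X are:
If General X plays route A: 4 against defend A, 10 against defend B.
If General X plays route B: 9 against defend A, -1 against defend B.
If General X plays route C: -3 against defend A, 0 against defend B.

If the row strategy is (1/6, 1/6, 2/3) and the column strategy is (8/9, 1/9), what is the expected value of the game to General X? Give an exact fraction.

Against (8/9, 1/9), each row's expected payoff is route A: 14/3; route B: 71/9; route C: -8/3.
Taking the (1/6, 1/6, 2/3)-weighted average: (1/6)·(14/3) + (1/6)·(71/9) + (2/3)·(-8/3) = 17/54.

17/54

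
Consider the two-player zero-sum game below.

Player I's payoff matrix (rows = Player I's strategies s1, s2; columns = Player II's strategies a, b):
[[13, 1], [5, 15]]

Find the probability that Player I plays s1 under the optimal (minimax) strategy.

Row minima are 1 and 5, so Player I's maximin is 5; column maxima are 13 and 15, so Player II's minimax is 13. These differ, so the equilibrium is in mixed strategies.
Let Player I play s1 with probability p. Player II is indifferent when 13p + 5(1−p) = p + 15(1−p), giving p = 5/11.

5/11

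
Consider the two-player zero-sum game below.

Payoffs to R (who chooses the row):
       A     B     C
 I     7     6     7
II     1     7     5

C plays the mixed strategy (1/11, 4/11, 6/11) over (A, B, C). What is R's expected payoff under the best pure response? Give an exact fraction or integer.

73/11

I: (7)·(1/11) + (6)·(4/11) + (7)·(6/11) = 73/11.
II: (1)·(1/11) + (7)·(4/11) + (5)·(6/11) = 59/11.
The best pure response is I with expected payoff 73/11.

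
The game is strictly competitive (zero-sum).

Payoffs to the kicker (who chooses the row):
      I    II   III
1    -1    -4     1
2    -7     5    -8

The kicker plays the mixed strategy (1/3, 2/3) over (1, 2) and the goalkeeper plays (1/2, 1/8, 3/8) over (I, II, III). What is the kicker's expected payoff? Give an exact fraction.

-33/8

Against (1/2, 1/8, 3/8), each row's expected payoff is 1: -5/8; 2: -47/8.
Taking the (1/3, 2/3)-weighted average: (1/3)·(-5/8) + (2/3)·(-47/8) = -33/8.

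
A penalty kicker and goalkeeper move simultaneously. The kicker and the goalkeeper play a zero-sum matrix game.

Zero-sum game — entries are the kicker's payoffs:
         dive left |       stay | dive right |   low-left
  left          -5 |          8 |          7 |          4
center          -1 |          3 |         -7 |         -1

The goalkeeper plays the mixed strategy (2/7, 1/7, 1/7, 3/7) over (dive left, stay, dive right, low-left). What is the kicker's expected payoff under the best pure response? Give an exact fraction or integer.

left: (-5)·(2/7) + (8)·(1/7) + (7)·(1/7) + (4)·(3/7) = 17/7.
center: (-1)·(2/7) + (3)·(1/7) + (-7)·(1/7) + (-1)·(3/7) = -9/7.
The best pure response is left with expected payoff 17/7.

17/7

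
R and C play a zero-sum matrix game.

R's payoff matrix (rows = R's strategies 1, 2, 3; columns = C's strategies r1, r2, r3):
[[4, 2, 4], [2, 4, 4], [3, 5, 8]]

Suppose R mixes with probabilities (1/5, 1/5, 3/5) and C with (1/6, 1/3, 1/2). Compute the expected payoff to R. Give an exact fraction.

51/10

Against (1/6, 1/3, 1/2), each row's expected payoff is 1: 10/3; 2: 11/3; 3: 37/6.
Taking the (1/5, 1/5, 3/5)-weighted average: (1/5)·(10/3) + (1/5)·(11/3) + (3/5)·(37/6) = 51/10.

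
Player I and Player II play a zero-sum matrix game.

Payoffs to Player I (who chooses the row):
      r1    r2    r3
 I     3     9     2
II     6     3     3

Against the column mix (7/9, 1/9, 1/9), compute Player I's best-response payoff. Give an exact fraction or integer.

I: (3)·(7/9) + (9)·(1/9) + (2)·(1/9) = 32/9.
II: (6)·(7/9) + (3)·(1/9) + (3)·(1/9) = 16/3.
The best pure response is II with expected payoff 16/3.

16/3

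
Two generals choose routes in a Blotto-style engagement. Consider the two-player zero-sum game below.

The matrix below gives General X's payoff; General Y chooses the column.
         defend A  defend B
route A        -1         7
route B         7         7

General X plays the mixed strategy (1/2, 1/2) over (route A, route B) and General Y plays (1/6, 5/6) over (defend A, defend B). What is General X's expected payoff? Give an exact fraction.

19/3

Against (1/6, 5/6), each row's expected payoff is route A: 17/3; route B: 7.
Taking the (1/2, 1/2)-weighted average: (1/2)·(17/3) + (1/2)·(7) = 19/3.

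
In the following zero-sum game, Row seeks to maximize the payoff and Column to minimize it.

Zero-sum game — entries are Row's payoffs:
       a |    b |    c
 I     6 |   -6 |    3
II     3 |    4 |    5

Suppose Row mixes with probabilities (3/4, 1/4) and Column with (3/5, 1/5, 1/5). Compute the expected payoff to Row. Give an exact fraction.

63/20

Against (3/5, 1/5, 1/5), each row's expected payoff is I: 3; II: 18/5.
Taking the (3/4, 1/4)-weighted average: (3/4)·(3) + (1/4)·(18/5) = 63/20.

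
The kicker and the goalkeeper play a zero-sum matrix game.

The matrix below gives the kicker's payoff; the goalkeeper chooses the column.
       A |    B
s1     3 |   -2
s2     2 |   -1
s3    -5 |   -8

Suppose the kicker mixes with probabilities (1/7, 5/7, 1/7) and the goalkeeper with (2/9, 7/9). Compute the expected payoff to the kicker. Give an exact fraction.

Against (2/9, 7/9), each row's expected payoff is s1: -8/9; s2: -1/3; s3: -22/3.
Taking the (1/7, 5/7, 1/7)-weighted average: (1/7)·(-8/9) + (5/7)·(-1/3) + (1/7)·(-22/3) = -89/63.

-89/63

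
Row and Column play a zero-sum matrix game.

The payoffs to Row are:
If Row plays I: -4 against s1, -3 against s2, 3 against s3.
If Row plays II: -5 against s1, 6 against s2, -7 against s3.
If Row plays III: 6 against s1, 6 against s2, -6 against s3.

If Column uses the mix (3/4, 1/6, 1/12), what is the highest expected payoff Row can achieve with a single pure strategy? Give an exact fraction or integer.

5

I: (-4)·(3/4) + (-3)·(1/6) + (3)·(1/12) = -13/4.
II: (-5)·(3/4) + (6)·(1/6) + (-7)·(1/12) = -10/3.
III: (6)·(3/4) + (6)·(1/6) + (-6)·(1/12) = 5.
The best pure response is III with expected payoff 5.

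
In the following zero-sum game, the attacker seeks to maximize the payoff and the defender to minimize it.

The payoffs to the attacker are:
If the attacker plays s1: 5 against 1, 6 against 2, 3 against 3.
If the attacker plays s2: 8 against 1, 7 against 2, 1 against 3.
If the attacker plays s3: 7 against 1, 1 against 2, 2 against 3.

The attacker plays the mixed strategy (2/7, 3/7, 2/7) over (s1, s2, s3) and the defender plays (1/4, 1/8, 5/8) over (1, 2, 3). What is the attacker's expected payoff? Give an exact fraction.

7/2

Against (1/4, 1/8, 5/8), each row's expected payoff is s1: 31/8; s2: 7/2; s3: 25/8.
Taking the (2/7, 3/7, 2/7)-weighted average: (2/7)·(31/8) + (3/7)·(7/2) + (2/7)·(25/8) = 7/2.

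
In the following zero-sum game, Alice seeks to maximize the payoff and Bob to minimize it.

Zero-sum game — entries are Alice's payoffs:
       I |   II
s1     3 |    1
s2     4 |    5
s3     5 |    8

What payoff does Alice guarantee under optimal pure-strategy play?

5

Row minima: 1, 4, 5 → Alice's maximin is 5.
Column maxima: 5, 8 → Bob's minimax is 5.
They coincide at (s3, I), so the value is 5.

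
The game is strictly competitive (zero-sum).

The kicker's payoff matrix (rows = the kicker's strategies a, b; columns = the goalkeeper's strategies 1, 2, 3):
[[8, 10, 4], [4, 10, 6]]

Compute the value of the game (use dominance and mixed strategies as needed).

Column 2 is strictly dominated by 1 for the goalkeeper (it gives the kicker more in every row).
The remaining 2×2 game on (a, b) × (1, 3) has no saddle point. Let the kicker play a with probability p; indifference gives 8p + 4(1−p) = 4p + 6(1−p), so p = 1/3.
Similarly the goalkeeper's optimal q on 1 is 1/3, and the value is 8·(1/3) + (4)·(2/3) = 16/3.

16/3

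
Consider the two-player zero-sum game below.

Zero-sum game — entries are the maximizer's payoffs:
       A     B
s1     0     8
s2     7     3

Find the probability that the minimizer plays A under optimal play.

5/12

Row minima are 0 and 3, so the maximizer's maximin is 3; column maxima are 7 and 8, so the minimizer's minimax is 7. These differ, so the equilibrium is in mixed strategies.
Let the minimizer play A with probability q. The maximizer is indifferent when 8(1−q) = 7q + 3(1−q), giving q = 5/12.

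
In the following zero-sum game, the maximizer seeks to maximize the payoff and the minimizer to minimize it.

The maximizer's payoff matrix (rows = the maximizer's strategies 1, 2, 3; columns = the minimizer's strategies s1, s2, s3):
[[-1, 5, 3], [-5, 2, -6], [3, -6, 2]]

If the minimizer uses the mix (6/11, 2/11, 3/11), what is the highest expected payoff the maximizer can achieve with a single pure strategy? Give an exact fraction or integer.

1: (-1)·(6/11) + (5)·(2/11) + (3)·(3/11) = 13/11.
2: (-5)·(6/11) + (2)·(2/11) + (-6)·(3/11) = -4.
3: (3)·(6/11) + (-6)·(2/11) + (2)·(3/11) = 12/11.
The best pure response is 1 with expected payoff 13/11.

13/11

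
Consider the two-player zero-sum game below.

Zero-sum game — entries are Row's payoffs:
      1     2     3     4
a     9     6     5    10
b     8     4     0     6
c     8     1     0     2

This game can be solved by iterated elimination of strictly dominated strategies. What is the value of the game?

Column 4 is strictly dominated by 2 for Column (6<10, 4<6, 1<2); eliminate 4.
Column 1 is strictly dominated by 2 for Column (6<9, 4<8, 1<8); eliminate 1.
Row b is strictly dominated by row a (6>4, 5>0); eliminate b.
Column 2 is strictly dominated by 3 for Column (5<6, 0<1); eliminate 2.
Row c is strictly dominated by row a (5>0); eliminate c.
Only (a, 3) remains, with payoff 5.

5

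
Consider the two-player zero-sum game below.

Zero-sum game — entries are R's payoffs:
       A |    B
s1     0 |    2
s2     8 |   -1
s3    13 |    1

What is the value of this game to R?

13/7

Row s2 is strictly dominated by row s3, so R never plays it.
The remaining 2×2 game on (s1, s3) × (A, B) has no saddle point. Let R play s1 with probability p; indifference gives 13(1−p) = 2p + (1−p), so p = 6/7.
Similarly C's optimal q on A is 1/14, and the value is 0·(1/14) + (2)·(13/14) = 13/7.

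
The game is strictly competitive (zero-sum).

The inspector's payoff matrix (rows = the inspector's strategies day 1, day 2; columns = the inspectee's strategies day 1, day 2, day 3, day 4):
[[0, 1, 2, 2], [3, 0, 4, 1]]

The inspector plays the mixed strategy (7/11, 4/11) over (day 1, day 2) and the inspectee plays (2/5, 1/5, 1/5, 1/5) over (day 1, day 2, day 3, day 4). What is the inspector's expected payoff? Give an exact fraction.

Against (2/5, 1/5, 1/5, 1/5), each row's expected payoff is day 1: 1; day 2: 11/5.
Taking the (7/11, 4/11)-weighted average: (7/11)·(1) + (4/11)·(11/5) = 79/55.

79/55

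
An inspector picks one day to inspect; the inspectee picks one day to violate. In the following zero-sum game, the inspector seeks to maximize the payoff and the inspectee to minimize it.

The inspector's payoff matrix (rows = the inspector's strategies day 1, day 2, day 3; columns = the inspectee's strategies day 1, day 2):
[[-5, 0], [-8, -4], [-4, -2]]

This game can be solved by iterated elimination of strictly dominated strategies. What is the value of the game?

Column day 2 is strictly dominated by day 1 for the inspectee (-5<0, -8<-4, -4<-2); eliminate day 2.
Row day 1 is strictly dominated by row day 3 (-4>-5); eliminate day 1.
Row day 2 is strictly dominated by row day 3 (-4>-8); eliminate day 2.
Only (day 3, day 1) remains, with payoff -4.

-4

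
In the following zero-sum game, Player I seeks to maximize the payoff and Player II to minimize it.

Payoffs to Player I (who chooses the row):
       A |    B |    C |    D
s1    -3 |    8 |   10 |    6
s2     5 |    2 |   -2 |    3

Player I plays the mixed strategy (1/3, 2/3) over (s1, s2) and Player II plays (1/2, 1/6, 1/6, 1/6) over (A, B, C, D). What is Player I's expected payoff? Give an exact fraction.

Against (1/2, 1/6, 1/6, 1/6), each row's expected payoff is s1: 5/2; s2: 3.
Taking the (1/3, 2/3)-weighted average: (1/3)·(5/2) + (2/3)·(3) = 17/6.

17/6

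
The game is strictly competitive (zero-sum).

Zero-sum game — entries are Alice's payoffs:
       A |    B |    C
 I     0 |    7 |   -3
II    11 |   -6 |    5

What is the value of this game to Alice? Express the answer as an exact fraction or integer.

17/21

Column A is strictly dominated by C for Bob (it gives Alice more in every row).
The remaining 2×2 game on (I, II) × (B, C) has no saddle point. Let Alice play I with probability p; indifference gives 7p − 6(1−p) = −3p + 5(1−p), so p = 11/21.
Similarly Bob's optimal q on B is 8/21, and the value is 7·(8/21) + (-3)·(13/21) = 17/21.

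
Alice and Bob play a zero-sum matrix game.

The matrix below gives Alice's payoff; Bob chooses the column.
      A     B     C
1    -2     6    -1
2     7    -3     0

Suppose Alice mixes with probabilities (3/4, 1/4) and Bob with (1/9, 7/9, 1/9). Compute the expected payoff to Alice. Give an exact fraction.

Against (1/9, 7/9, 1/9), each row's expected payoff is 1: 13/3; 2: -14/9.
Taking the (3/4, 1/4)-weighted average: (3/4)·(13/3) + (1/4)·(-14/9) = 103/36.

103/36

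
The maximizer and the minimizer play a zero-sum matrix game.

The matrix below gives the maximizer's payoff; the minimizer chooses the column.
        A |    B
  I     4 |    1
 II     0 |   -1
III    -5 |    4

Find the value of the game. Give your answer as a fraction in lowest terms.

Row II is strictly dominated by row I, so the maximizer never plays it.
The remaining 2×2 game on (I, III) × (A, B) has no saddle point. Let the maximizer play I with probability p; indifference gives 4p − 5(1−p) = p + 4(1−p), so p = 3/4.
Similarly the minimizer's optimal q on A is 1/4, and the value is 4·(1/4) + (1)·(3/4) = 7/4.

7/4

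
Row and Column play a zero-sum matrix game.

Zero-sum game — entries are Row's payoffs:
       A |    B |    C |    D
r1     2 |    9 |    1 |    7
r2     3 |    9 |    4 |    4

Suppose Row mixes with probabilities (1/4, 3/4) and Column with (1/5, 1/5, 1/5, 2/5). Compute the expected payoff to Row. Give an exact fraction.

Against (1/5, 1/5, 1/5, 2/5), each row's expected payoff is r1: 26/5; r2: 24/5.
Taking the (1/4, 3/4)-weighted average: (1/4)·(26/5) + (3/4)·(24/5) = 49/10.

49/10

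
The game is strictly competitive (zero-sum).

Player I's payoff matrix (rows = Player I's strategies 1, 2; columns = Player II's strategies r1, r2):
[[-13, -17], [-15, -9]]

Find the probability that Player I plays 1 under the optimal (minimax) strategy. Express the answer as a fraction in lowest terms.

3/5

Row minima are -17 and -15, so Player I's maximin is -15; column maxima are -13 and -9, so Player II's minimax is -13. These differ, so the equilibrium is in mixed strategies.
Let Player I play 1 with probability p. Player II is indifferent when −13p − 15(1−p) = −17p − 9(1−p), giving p = 3/5.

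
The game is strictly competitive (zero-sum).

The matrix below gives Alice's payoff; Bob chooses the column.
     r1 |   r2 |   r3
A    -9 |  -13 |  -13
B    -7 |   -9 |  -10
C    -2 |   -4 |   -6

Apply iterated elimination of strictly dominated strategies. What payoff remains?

-6

Column r1 is strictly dominated by r2 for Bob (-13<-9, -9<-7, -4<-2); eliminate r1.
Row B is strictly dominated by row C (-4>-9, -6>-10); eliminate B.
Row A is strictly dominated by row C (-4>-13, -6>-13); eliminate A.
Column r2 is strictly dominated by r3 for Bob (-6<-4); eliminate r2.
Only (C, r3) remains, with payoff -6.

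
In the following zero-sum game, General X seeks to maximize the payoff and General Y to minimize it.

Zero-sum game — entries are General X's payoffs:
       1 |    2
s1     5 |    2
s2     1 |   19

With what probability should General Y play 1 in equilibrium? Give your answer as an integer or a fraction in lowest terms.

Row minima are 2 and 1, so General X's maximin is 2; column maxima are 5 and 19, so General Y's minimax is 5. These differ, so the equilibrium is in mixed strategies.
Let General Y play 1 with probability q. General X is indifferent when 5q + 2(1−q) = q + 19(1−q), giving q = 17/21.

17/21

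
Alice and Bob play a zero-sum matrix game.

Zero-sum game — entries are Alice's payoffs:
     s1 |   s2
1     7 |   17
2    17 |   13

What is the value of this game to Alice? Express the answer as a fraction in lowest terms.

Row minima are 7 and 13, so Alice's maximin is 13; column maxima are 17 and 17, so Bob's minimax is 17. These differ, so the equilibrium is in mixed strategies.
Let Alice play 1 with probability p. Bob is indifferent when 7p + 17(1−p) = 17p + 13(1−p), giving p = 2/7.
Let Bob play s1 with probability q. Alice is indifferent when 7q + 17(1−q) = 17q + 13(1−q), giving q = 2/7.
The value is 7·(2/7) + (17)·(5/7) = 99/7.

99/7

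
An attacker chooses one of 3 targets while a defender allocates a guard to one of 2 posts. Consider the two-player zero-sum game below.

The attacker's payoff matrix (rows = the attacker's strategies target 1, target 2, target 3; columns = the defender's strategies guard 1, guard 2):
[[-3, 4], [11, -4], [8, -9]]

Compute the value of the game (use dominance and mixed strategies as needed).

16/11

Row target 3 is strictly dominated by row target 2, so the attacker never plays it.
The remaining 2×2 game on (target 1, target 2) × (guard 1, guard 2) has no saddle point. Let the attacker play target 1 with probability p; indifference gives −3p + 11(1−p) = 4p − 4(1−p), so p = 15/22.
Similarly the defender's optimal q on guard 1 is 4/11, and the value is -3·(4/11) + (4)·(7/11) = 16/11.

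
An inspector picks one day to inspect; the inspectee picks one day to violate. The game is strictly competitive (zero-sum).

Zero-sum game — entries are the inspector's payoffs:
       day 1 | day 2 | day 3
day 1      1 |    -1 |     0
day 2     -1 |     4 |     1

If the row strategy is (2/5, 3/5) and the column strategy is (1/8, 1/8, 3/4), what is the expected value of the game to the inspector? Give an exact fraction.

27/40

Against (1/8, 1/8, 3/4), each row's expected payoff is day 1: 0; day 2: 9/8.
Taking the (2/5, 3/5)-weighted average: (2/5)·(0) + (3/5)·(9/8) = 27/40.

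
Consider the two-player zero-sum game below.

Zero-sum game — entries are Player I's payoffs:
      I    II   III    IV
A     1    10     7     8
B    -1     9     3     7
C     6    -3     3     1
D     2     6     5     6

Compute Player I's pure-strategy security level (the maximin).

2

The worst-case payoff for each row is A: 1, B: -1, C: -3, D: 2.
The best of these is 2.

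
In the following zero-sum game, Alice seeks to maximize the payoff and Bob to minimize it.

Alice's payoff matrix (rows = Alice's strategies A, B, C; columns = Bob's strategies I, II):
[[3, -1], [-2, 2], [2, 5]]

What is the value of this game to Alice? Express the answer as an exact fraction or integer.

Row B is strictly dominated by row C, so Alice never plays it.
The remaining 2×2 game on (A, C) × (I, II) has no saddle point. Let Alice play A with probability p; indifference gives 3p + 2(1−p) = −p + 5(1−p), so p = 3/7.
Similarly Bob's optimal q on I is 6/7, and the value is 3·(6/7) + (-1)·(1/7) = 17/7.

17/7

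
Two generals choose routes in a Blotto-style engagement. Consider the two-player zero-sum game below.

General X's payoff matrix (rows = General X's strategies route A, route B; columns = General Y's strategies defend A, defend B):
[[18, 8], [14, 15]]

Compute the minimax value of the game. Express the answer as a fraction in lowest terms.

158/11

Row minima are 8 and 14, so General X's maximin is 14; column maxima are 18 and 15, so General Y's minimax is 15. These differ, so the equilibrium is in mixed strategies.
Let General X play route A with probability p. General Y is indifferent when 18p + 14(1−p) = 8p + 15(1−p), giving p = 1/11.
Let General Y play defend A with probability q. General X is indifferent when 18q + 8(1−q) = 14q + 15(1−q), giving q = 7/11.
The value is 18·(7/11) + (8)·(4/11) = 158/11.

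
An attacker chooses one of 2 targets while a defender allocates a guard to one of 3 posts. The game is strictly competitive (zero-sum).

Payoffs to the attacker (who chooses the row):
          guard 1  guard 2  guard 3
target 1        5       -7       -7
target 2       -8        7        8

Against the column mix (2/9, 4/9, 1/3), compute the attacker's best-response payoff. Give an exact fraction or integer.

4

target 1: (5)·(2/9) + (-7)·(4/9) + (-7)·(1/3) = -13/3.
target 2: (-8)·(2/9) + (7)·(4/9) + (8)·(1/3) = 4.
The best pure response is target 2 with expected payoff 4.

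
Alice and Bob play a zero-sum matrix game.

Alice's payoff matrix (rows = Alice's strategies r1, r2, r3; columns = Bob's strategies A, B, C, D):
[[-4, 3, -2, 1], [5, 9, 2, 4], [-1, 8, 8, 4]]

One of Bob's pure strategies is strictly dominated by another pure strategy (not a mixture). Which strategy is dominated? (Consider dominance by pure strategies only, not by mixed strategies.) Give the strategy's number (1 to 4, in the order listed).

Bob prefers columns that give Alice less. Compare B with A: -4 < 3, 5 < 9, -1 < 8.
So A strictly dominates B for Bob; B is strictly dominated.

2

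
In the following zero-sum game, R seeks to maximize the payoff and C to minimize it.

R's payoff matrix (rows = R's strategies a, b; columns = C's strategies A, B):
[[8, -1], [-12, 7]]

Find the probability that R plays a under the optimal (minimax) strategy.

Row minima are -1 and -12, so R's maximin is -1; column maxima are 8 and 7, so C's minimax is 7. These differ, so the equilibrium is in mixed strategies.
Let R play a with probability p. C is indifferent when 8p − 12(1−p) = −p + 7(1−p), giving p = 19/28.

19/28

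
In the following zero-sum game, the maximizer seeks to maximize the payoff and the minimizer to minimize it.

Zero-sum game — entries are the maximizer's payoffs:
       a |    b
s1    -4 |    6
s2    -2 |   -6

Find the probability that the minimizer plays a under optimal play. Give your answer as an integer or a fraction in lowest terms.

Row minima are -4 and -6, so the maximizer's maximin is -4; column maxima are -2 and 6, so the minimizer's minimax is -2. These differ, so the equilibrium is in mixed strategies.
Let the minimizer play a with probability q. The maximizer is indifferent when −4q + 6(1−q) = −2q − 6(1−q), giving q = 6/7.

6/7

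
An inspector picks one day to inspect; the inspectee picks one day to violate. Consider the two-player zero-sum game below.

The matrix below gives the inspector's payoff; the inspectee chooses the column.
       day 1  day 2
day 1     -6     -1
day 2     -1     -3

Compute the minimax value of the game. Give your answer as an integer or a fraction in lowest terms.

-17/7

Row minima are -6 and -3, so the inspector's maximin is -3; column maxima are -1 and -1, so the inspectee's minimax is -1. These differ, so the equilibrium is in mixed strategies.
Let the inspector play day 1 with probability p. The inspectee is indifferent when −6p − (1−p) = −p − 3(1−p), giving p = 2/7.
Let the inspectee play day 1 with probability q. The inspector is indifferent when −6q − (1−q) = −q − 3(1−q), giving q = 2/7.
The value is -6·(2/7) + (-1)·(5/7) = -17/7.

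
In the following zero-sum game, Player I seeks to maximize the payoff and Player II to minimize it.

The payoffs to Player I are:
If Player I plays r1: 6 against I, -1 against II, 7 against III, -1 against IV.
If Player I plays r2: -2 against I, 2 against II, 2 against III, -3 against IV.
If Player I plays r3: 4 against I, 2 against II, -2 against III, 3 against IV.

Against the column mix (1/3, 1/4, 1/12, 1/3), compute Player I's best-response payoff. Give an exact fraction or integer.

r1: (6)·(1/3) + (-1)·(1/4) + (7)·(1/12) + (-1)·(1/3) = 2.
r2: (-2)·(1/3) + (2)·(1/4) + (2)·(1/12) + (-3)·(1/3) = -1.
r3: (4)·(1/3) + (2)·(1/4) + (-2)·(1/12) + (3)·(1/3) = 8/3.
The best pure response is r3 with expected payoff 8/3.

8/3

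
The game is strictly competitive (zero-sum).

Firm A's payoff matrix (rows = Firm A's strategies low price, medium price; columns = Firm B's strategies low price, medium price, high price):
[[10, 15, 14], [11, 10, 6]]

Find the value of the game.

94/9

Column medium price is strictly dominated by high price for Firm B (it gives Firm A more in every row).
The remaining 2×2 game on (low price, medium price) × (low price, high price) has no saddle point. Let Firm A play low price with probability p; indifference gives 10p + 11(1−p) = 14p + 6(1−p), so p = 5/9.
Similarly Firm B's optimal q on low price is 8/9, and the value is 10·(8/9) + (14)·(1/9) = 94/9.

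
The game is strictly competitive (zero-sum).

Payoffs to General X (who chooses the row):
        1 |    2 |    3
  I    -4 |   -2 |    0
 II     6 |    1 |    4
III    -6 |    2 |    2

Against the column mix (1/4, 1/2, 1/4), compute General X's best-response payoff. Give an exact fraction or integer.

3

I: (-4)·(1/4) + (-2)·(1/2) + (0)·(1/4) = -2.
II: (6)·(1/4) + (1)·(1/2) + (4)·(1/4) = 3.
III: (-6)·(1/4) + (2)·(1/2) + (2)·(1/4) = 0.
The best pure response is II with expected payoff 3.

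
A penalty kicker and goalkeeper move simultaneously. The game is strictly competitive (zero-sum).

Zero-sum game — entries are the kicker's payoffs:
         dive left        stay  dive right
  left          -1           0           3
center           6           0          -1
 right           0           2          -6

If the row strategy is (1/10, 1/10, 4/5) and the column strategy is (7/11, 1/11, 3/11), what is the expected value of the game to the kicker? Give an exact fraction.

Against (7/11, 1/11, 3/11), each row's expected payoff is left: 2/11; center: 39/11; right: -16/11.
Taking the (1/10, 1/10, 4/5)-weighted average: (1/10)·(2/11) + (1/10)·(39/11) + (4/5)·(-16/11) = -87/110.

-87/110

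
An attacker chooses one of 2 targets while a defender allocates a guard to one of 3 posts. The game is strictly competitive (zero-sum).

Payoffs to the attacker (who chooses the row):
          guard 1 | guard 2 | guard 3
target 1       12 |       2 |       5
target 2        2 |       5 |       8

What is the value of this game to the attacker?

56/13

Column guard 3 is strictly dominated by guard 2 for the defender (it gives the attacker more in every row).
The remaining 2×2 game on (target 1, target 2) × (guard 1, guard 2) has no saddle point. Let the attacker play target 1 with probability p; indifference gives 12p + 2(1−p) = 2p + 5(1−p), so p = 3/13.
Similarly the defender's optimal q on guard 1 is 3/13, and the value is 12·(3/13) + (2)·(10/13) = 56/13.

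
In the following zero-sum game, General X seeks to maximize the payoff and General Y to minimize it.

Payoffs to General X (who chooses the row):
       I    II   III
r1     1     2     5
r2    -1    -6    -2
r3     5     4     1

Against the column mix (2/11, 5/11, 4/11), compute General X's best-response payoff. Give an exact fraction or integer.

r1: (1)·(2/11) + (2)·(5/11) + (5)·(4/11) = 32/11.
r2: (-1)·(2/11) + (-6)·(5/11) + (-2)·(4/11) = -40/11.
r3: (5)·(2/11) + (4)·(5/11) + (1)·(4/11) = 34/11.
The best pure response is r3 with expected payoff 34/11.

34/11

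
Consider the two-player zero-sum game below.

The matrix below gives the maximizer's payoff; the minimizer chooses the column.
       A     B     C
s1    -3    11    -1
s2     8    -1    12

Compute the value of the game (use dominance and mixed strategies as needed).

85/23

Column C is strictly dominated by A for the minimizer (it gives the maximizer more in every row).
The remaining 2×2 game on (s1, s2) × (A, B) has no saddle point. Let the maximizer play s1 with probability p; indifference gives −3p + 8(1−p) = 11p − (1−p), so p = 9/23.
Similarly the minimizer's optimal q on A is 12/23, and the value is -3·(12/23) + (11)·(11/23) = 85/23.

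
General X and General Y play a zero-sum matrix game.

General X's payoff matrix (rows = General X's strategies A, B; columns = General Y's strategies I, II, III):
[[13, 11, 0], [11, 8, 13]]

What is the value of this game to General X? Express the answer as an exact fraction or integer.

143/16

Column I is strictly dominated by II for General Y (it gives General X more in every row).
The remaining 2×2 game on (A, B) × (II, III) has no saddle point. Let General X play A with probability p; indifference gives 11p + 8(1−p) = 13(1−p), so p = 5/16.
Similarly General Y's optimal q on II is 13/16, and the value is 11·(13/16) + (0)·(3/16) = 143/16.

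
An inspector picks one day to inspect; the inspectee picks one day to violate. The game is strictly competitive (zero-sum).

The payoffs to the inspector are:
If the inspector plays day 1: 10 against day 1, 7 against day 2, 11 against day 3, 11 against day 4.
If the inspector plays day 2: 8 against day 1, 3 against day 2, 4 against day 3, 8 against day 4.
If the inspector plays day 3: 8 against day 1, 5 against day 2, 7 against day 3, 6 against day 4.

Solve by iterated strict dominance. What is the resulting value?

Row day 3 is strictly dominated by row day 1 (10>8, 7>5, 11>7, 11>6); eliminate day 3.
Row day 2 is strictly dominated by row day 1 (10>8, 7>3, 11>4, 11>8); eliminate day 2.
Column day 1 is strictly dominated by day 2 for the inspectee (7<10); eliminate day 1.
Column day 3 is strictly dominated by day 2 for the inspectee (7<11); eliminate day 3.
Column day 4 is strictly dominated by day 2 for the inspectee (7<11); eliminate day 4.
Only (day 1, day 2) remains, with payoff 7.

7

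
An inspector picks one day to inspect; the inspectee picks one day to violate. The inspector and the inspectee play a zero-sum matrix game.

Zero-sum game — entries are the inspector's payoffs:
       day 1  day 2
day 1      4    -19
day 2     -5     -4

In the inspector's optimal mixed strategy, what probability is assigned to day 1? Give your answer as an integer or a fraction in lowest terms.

Row minima are -19 and -5, so the inspector's maximin is -5; column maxima are 4 and -4, so the inspectee's minimax is -4. These differ, so the equilibrium is in mixed strategies.
Let the inspector play day 1 with probability p. The inspectee is indifferent when 4p − 5(1−p) = −19p − 4(1−p), giving p = 1/24.

1/24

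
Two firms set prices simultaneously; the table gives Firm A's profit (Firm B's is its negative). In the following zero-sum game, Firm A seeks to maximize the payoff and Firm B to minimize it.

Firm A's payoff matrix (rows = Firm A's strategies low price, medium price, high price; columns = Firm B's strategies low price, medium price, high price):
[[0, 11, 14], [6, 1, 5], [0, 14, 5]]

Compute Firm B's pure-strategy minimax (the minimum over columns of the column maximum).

6

The worst case (largest entry) in each column is low price: 6, medium price: 14, high price: 14.
The best (smallest) of these is 6.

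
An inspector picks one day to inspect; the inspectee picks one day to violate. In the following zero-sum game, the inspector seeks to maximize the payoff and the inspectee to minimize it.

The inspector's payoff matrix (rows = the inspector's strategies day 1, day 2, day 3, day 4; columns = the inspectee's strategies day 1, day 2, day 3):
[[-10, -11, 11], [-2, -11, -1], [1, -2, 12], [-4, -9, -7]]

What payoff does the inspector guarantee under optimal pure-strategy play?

-2

Row minima: -11, -11, -2, -9 → the inspector's maximin is -2.
Column maxima: 1, -2, 12 → the inspectee's minimax is -2.
They coincide at (day 3, day 2), so the value is -2.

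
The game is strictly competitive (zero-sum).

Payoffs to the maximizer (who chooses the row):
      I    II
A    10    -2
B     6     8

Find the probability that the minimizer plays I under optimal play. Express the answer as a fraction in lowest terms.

5/7

Row minima are -2 and 6, so the maximizer's maximin is 6; column maxima are 10 and 8, so the minimizer's minimax is 8. These differ, so the equilibrium is in mixed strategies.
Let the minimizer play I with probability q. The maximizer is indifferent when 10q − 2(1−q) = 6q + 8(1−q), giving q = 5/7.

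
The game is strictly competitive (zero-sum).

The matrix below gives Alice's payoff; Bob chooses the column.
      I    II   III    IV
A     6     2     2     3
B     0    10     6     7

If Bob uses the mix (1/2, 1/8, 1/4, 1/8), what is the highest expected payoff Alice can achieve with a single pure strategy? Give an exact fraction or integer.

33/8

A: (6)·(1/2) + (2)·(1/8) + (2)·(1/4) + (3)·(1/8) = 33/8.
B: (0)·(1/2) + (10)·(1/8) + (6)·(1/4) + (7)·(1/8) = 29/8.
The best pure response is A with expected payoff 33/8.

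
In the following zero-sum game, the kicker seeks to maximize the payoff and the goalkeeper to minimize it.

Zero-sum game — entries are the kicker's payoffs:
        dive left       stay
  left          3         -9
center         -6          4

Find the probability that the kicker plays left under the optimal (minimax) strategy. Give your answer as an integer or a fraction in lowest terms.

5/11

Row minima are -9 and -6, so the kicker's maximin is -6; column maxima are 3 and 4, so the goalkeeper's minimax is 3. These differ, so the equilibrium is in mixed strategies.
Let the kicker play left with probability p. The goalkeeper is indifferent when 3p − 6(1−p) = −9p + 4(1−p), giving p = 5/11.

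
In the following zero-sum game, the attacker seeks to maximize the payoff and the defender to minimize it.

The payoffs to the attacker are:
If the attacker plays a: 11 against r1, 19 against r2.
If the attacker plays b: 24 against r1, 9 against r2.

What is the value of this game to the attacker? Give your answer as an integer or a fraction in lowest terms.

357/23

Row minima are 11 and 9, so the attacker's maximin is 11; column maxima are 24 and 19, so the defender's minimax is 19. These differ, so the equilibrium is in mixed strategies.
Let the attacker play a with probability p. The defender is indifferent when 11p + 24(1−p) = 19p + 9(1−p), giving p = 15/23.
Let the defender play r1 with probability q. The attacker is indifferent when 11q + 19(1−q) = 24q + 9(1−q), giving q = 10/23.
The value is 11·(10/23) + (19)·(13/23) = 357/23.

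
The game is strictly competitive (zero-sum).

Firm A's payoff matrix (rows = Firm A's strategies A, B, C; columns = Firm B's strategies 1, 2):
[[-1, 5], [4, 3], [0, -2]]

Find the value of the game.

23/7

Row C is strictly dominated by row B, so Firm A never plays it.
The remaining 2×2 game on (A, B) × (1, 2) has no saddle point. Let Firm A play A with probability p; indifference gives −p + 4(1−p) = 5p + 3(1−p), so p = 1/7.
Similarly Firm B's optimal q on 1 is 2/7, and the value is -1·(2/7) + (5)·(5/7) = 23/7.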